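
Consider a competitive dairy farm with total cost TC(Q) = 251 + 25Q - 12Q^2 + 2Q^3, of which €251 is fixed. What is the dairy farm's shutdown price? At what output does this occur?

The shutdown price is the minimum of AVC. VC = 25Q - 12Q^2 + 2Q^3, so AVC = 25 - 12Q + 2Q^2.
dAVC/dQ = -12 + 4Q = 0 gives Q = 3. min AVC = 25 - 12·3 + 2·3^2 = 7.
The firm shuts down for any P below €7.

€7 per unit, at Q = 3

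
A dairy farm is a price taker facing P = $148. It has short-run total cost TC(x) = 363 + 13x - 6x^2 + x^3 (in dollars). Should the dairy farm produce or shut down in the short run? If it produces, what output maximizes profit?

Strip out fixed cost: VC = 13x - 6x^2 + x^3. Then AVC = 13 - 6x + x^2 and MC = 13 - 12x + 3x^2.
AVC is minimized where dAVC/dx = -6 + 2x = 0, at x = 3; min AVC = 13 - 6·3 + 3^2 = $4.
Because $148 ≥ $4, revenue can cover variable cost; the firm operates.
Set P = MC: 148 = 13 - 12x + 3x^2 → -135 - 12x + 3x^2 = 0. The roots are x = -5 and x = 9; the profit-maximizing output is on the rising part of MC, so x* = 9.
Check: AVC at x = 9 is $40 ≤ P, so revenue covers variable cost.
Profit = P·x − TC = 148·9 − 723 = $609.

Produce at x = 9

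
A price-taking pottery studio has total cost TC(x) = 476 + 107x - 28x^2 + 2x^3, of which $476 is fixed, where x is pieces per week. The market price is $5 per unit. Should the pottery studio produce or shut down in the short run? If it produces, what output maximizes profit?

Variable cost is VC = 107x - 28x^2 + 2x^3, so AVC = VC/x = 107 - 28x + 2x^2 and MC = dTC/dx = 107 - 56x + 6x^2.
AVC is minimized where dAVC/dx = -28 + 4x = 0, at x = 7; min AVC = 107 - 28·7 + 2·7^2 = $9.
With P < min AVC ($5 < $9), every unit sold adds to the loss.
The firm minimizes its loss by shutting down and losing only its fixed cost of $476.

Shut down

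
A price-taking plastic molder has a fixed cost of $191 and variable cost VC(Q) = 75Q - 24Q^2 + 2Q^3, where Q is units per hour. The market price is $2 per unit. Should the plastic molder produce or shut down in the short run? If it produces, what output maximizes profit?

Shut down

Strip out fixed cost: VC = 75Q - 24Q^2 + 2Q^3. Then AVC = 75 - 24Q + 2Q^2 and MC = 75 - 48Q + 6Q^2.
AVC hits its minimum where MC = AVC, at Q = 6, giving min AVC = 75 - 24·6 + 2·6^2 = $3.
With P < min AVC ($2 < $3), every unit sold adds to the loss.
The firm minimizes its loss by shutting down and losing only its fixed cost of $191.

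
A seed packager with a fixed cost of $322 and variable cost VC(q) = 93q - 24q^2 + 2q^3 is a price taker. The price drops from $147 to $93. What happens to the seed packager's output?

AVC = 93 - 24q + 2q^2, minimized at q = 6 where min AVC = $21. MC = 93 - 48q + 6q^2.
At P = $147 ≥ min AVC, set P = MC on the rising branch: q = 9.
At P = $93 ≥ min AVC, set P = MC: q = 8. The firm stays open but cuts output.

Output falls from 9 to 8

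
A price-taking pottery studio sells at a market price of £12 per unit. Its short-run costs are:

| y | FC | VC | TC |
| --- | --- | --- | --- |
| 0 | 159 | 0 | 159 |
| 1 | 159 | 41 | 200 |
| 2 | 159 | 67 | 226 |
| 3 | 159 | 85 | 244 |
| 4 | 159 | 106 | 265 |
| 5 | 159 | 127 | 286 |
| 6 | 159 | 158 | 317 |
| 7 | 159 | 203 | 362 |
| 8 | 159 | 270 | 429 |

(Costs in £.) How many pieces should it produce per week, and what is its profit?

y = 0 (shut down); profit = -£159

Tabulate TR − TC: y=0: -159; y=1: -188; y=2: -202; y=3: -208; y=4: -217; y=5: -226; y=6: -245; y=7: -278; y=8: -333.
Profit is highest at y = 0. Equivalently, the lowest AVC in the table is 127/5 ≈ £25.40 at y = 5, and P = £12 falls below it — price never covers variable cost, so the firm shuts down and loses only its fixed cost.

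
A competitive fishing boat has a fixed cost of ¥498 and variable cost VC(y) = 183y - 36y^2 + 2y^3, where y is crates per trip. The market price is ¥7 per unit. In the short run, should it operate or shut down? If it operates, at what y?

Shut down

From TC, MC = TC'(y) = 183 - 72y + 6y^2 and AVC = VC/y = 183 - 36y + 2y^2.
The AVC parabola has its vertex at y = 36/4 = 9, where AVC = 183 - 36·9 + 2·9^2 = ¥21.
P = ¥7 lies below min AVC = ¥21; no output level covers variable cost.
The firm minimizes its loss by shutting down and losing only its fixed cost of ¥498.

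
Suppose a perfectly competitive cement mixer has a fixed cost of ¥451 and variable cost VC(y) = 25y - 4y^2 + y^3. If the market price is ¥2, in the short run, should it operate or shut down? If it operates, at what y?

Shut down

From TC, MC = TC'(y) = 25 - 8y + 3y^2 and AVC = VC/y = 25 - 4y + y^2.
AVC hits its minimum where MC = AVC, at y = 2, giving min AVC = 25 - 4·2 + 2^2 = ¥21.
With P < min AVC (¥2 < ¥21), every unit sold adds to the loss.
Best response: produce nothing and absorb the ¥451 fixed cost.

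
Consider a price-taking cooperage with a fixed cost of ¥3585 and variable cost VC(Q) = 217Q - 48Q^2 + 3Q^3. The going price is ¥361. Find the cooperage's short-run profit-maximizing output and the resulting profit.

Profit = -¥129 at Q = 12

AVC = 217 - 48Q + 3Q^2 has its minimum ¥25 at Q = 8; price ¥361 clears that bar, so the firm operates.
With MC = 217 - 96Q + 9Q^2, P = MC on the upward-sloping part at Q* = 12.
TR = 361·12 = 4332. TC = 3585 + 876 = 4461. Profit = 4332 − 4461 = -¥129.
That loss of ¥129 beats the ¥3585 the firm would lose by shutting down; producing recovers ¥3456 of fixed cost.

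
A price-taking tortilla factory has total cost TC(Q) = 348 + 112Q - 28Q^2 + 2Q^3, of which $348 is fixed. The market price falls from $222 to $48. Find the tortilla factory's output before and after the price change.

Output falls from 11 to 8

AVC = 112 - 28Q + 2Q^2, minimized at Q = 7 where min AVC = $14. MC = 112 - 56Q + 6Q^2.
At P = $222 ≥ min AVC, set P = MC on the rising branch: Q = 11.
At P = $48 ≥ min AVC, set P = MC: Q = 8. The firm stays open but cuts output.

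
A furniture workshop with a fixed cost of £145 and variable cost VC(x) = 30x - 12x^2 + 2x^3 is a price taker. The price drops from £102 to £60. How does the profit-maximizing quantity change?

Output falls from 6 to 5

AVC = 30 - 12x + 2x^2, minimized at x = 3 where min AVC = £12. MC = 30 - 24x + 6x^2.
At P = £102 ≥ min AVC, set P = MC on the rising branch: x = 6.
At P = £60 ≥ min AVC, set P = MC: x = 5. The firm stays open but cuts output.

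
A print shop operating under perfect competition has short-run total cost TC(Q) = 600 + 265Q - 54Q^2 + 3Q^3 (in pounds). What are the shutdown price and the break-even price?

Shutdown price = £22; break-even price = £85

AVC = 265 - 54Q + 3Q^2; minimized at Q = 9, giving min AVC = £22. That is the shutdown price.
ATC = 600/Q + 265 - 54Q + 3Q^2. Setting dATC/dQ = −600/Q^2 − 54 + 6Q = 0 gives Q = 10 (since 6·10^3 − 54·10^2 = 600).
min ATC = 600/10 + 265 − 54·10 + 3·10^2 = £85. That is the break-even price.
Between these two prices the firm operates at a loss; above £85 it earns a profit.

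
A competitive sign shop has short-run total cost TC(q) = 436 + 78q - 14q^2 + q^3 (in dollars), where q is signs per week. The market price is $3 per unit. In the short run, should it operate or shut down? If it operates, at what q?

Strip out fixed cost: VC = 78q - 14q^2 + q^3. Then AVC = 78 - 14q + q^2 and MC = 78 - 28q + 3q^2.
AVC hits its minimum where MC = AVC, at q = 7, giving min AVC = 78 - 14·7 + 7^2 = $29.
Since P = $3 < min AVC = $29, price fails to cover variable cost at any output.
Shutting down limits the loss to fixed cost, $436.

Shut down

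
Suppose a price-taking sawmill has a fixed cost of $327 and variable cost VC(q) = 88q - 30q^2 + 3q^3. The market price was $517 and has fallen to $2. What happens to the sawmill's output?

AVC = 88 - 30q + 3q^2, minimized at q = 5 where min AVC = $13. MC = 88 - 60q + 9q^2.
At P = $517 ≥ min AVC, set P = MC on the rising branch: q = 11.
At P = $2 < min AVC = $13, price no longer covers variable cost at any output, so the firm shuts down: q = 0.

Output falls from 11 to 0 (the firm shuts down)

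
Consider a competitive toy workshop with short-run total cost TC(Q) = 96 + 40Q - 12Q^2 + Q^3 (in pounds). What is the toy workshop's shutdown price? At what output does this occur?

£4 per unit, at Q = 6

The firm shuts down when price falls below the minimum of average variable cost. AVC = VC/Q = 40 - 12Q + Q^2.
At the minimum of AVC, MC = AVC. MC = 40 - 24Q + 3Q^2; setting MC = AVC gives 2Q^2 - 12Q = 0, so Q = 6. min AVC = 4.
For P < £4 the firm produces nothing.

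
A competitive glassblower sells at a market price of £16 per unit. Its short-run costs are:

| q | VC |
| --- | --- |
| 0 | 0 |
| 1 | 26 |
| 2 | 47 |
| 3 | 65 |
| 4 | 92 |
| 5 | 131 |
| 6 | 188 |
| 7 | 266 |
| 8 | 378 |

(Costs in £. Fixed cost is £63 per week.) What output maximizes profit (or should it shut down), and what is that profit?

Compute π = P·q − TC at each output: q=0: -63; q=1: -73; q=2: -78; q=3: -80; q=4: -91; q=5: -114; q=6: -155; q=7: -217; q=8: -313.
Profit is highest at q = 0. Equivalently, the lowest AVC in the table is 65/3 ≈ £21.67 at q = 3, and P = £16 falls below it — price never covers variable cost, so the firm shuts down and loses only its fixed cost.

q = 0 (shut down); profit = -£63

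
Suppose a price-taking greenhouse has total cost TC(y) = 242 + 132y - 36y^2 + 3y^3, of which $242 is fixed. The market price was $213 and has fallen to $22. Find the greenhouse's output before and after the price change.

Output falls from 9 to 0 (the firm shuts down)

AVC = 132 - 36y + 3y^2, minimized at y = 6 where min AVC = $24. MC = 132 - 72y + 9y^2.
At P = $213 ≥ min AVC, set P = MC on the rising branch: y = 9.
At P = $22 < min AVC = $24, price no longer covers variable cost at any output, so the firm shuts down: y = 0.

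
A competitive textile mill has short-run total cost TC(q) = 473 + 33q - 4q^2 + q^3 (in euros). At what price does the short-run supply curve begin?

€29 per unit

The shutdown price is the minimum of AVC. VC = 33q - 4q^2 + q^3, so AVC = 33 - 4q + q^2.
At the minimum of AVC, MC = AVC. MC = 33 - 8q + 3q^2; setting MC = AVC gives 2q^2 - 4q = 0, so q = 2. min AVC = 29.
For P < €29 the firm produces nothing.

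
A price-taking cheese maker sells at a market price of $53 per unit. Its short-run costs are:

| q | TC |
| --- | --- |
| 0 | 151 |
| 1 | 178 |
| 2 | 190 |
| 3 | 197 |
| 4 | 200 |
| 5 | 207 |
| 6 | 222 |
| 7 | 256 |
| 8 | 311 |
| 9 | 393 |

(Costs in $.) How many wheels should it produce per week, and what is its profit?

q = 7; profit = $115

Profit at each row (π = 53q − TC): q=0: -151; q=1: -125; q=2: -84; q=3: -38; q=4: 12; q=5: 58; q=6: 96; q=7: 115; q=8: 113; q=9: 84.
Profit is maximized at q = 7. AVC there is 105/7 = $15 ≤ P, so producing beats shutting down (which would give -$151).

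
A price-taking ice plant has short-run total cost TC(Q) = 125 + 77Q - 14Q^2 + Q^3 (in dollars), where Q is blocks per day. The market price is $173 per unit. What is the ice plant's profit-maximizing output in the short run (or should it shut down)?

Produce at Q = 12

Strip out fixed cost: VC = 77Q - 14Q^2 + Q^3. Then AVC = 77 - 14Q + Q^2 and MC = 77 - 28Q + 3Q^2.
The AVC parabola has its vertex at Q = 14/2 = 7, where AVC = 77 - 14·7 + 7^2 = $28.
P = $173 exceeds min AVC = $28, so the firm stays open.
Set P = MC: 173 = 77 - 28Q + 3Q^2 → -96 - 28Q + 3Q^2 = 0. The roots are Q = -8/3 and Q = 12; the profit-maximizing output is on the rising part of MC, so Q* = 12.
Check: AVC at Q = 12 is $53 ≤ P, so revenue covers variable cost.
Profit = P·Q − TC = 173·12 − 761 = $1315.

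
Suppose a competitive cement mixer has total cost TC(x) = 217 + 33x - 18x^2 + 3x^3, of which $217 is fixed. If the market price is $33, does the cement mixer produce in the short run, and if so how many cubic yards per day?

Produce at x = 4

From TC, MC = TC'(x) = 33 - 36x + 9x^2 and AVC = VC/x = 33 - 18x + 3x^2.
AVC hits its minimum where MC = AVC, at x = 3, giving min AVC = 33 - 18·3 + 3·3^2 = $6.
Since P = $33 ≥ min AVC = $6, price covers variable cost and the firm should produce.
Set P = MC: 33 = 33 - 36x + 9x^2 → -36x + 9x^2 = 0. The roots are x = 0 and x = 4; the profit-maximizing output is on the rising part of MC, so x* = 4.
Check: AVC at x = 4 is $9 ≤ P, so revenue covers variable cost.
Profit = P·x − TC = 33·4 − 253 = -$121, a loss, but smaller than the $217 fixed cost the firm would lose by shutting down.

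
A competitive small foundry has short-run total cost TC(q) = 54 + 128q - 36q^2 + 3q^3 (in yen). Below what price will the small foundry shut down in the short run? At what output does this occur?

¥20 per unit, at q = 6

The firm shuts down when price falls below the minimum of average variable cost. AVC = VC/q = 128 - 36q + 3q^2.
dAVC/dq = -36 + 6q = 0 gives q = 6. min AVC = 128 - 36·6 + 3·6^2 = 20.
The firm shuts down for any P below ¥20.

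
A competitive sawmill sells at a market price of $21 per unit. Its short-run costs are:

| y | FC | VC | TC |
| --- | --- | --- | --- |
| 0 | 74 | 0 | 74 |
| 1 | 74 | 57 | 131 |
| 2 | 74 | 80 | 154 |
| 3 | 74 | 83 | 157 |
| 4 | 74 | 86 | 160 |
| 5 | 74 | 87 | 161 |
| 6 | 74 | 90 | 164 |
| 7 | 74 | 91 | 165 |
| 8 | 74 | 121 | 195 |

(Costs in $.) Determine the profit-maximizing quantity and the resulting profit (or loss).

Profit at each row (π = 21y − TC): y=0: -74; y=1: -110; y=2: -112; y=3: -94; y=4: -76; y=5: -56; y=6: -38; y=7: -18; y=8: -27.
Profit is maximized at y = 7. AVC there is 91/7 = $13 ≤ P, so producing beats shutting down (which would give -$74).

y = 7; profit = -$18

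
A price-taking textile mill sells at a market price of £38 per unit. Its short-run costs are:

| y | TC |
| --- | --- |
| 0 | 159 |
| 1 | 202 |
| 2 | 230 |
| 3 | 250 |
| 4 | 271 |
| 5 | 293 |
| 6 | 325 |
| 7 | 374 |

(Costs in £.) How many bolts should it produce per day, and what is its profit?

y = 6; profit = -£97

Compute π = P·y − TC at each output: y=0: -159; y=1: -164; y=2: -154; y=3: -136; y=4: -119; y=5: -103; y=6: -97; y=7: -108.
Profit is maximized at y = 6. AVC there is 166/6 = £27.67 ≤ P, so producing beats shutting down (which would give -£159).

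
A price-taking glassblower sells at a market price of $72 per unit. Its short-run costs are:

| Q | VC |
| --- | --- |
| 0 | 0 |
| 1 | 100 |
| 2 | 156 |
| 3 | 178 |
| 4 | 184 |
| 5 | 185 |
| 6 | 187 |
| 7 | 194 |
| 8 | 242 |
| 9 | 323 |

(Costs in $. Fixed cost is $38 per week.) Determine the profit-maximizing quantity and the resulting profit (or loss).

Q = 8; profit = $296

Profit at each row (π = 72Q − TC): Q=0: -38; Q=1: -66; Q=2: -50; Q=3: 0; Q=4: 66; Q=5: 137; Q=6: 207; Q=7: 272; Q=8: 296; Q=9: 287.
Profit is maximized at Q = 8. AVC there is 242/8 = $30.25 ≤ P, so producing beats shutting down (which would give -$38).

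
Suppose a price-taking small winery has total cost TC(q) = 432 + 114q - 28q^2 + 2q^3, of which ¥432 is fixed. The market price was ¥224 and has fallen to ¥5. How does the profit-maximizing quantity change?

Output falls from 11 to 0 (the firm shuts down)

AVC = 114 - 28q + 2q^2, minimized at q = 7 where min AVC = ¥16. MC = 114 - 56q + 6q^2.
At P = ¥224 ≥ min AVC, set P = MC on the rising branch: q = 11.
At P = ¥5 < min AVC = ¥16, price no longer covers variable cost at any output, so the firm shuts down: q = 0.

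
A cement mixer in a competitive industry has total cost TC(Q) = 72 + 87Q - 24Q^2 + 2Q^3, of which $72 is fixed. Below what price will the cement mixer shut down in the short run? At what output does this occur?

$15 per unit, at Q = 6

Short-run supply begins at min AVC. From VC = 87Q - 24Q^2 + 2Q^3, AVC = 87 - 24Q + 2Q^2.
At the minimum of AVC, MC = AVC. MC = 87 - 48Q + 6Q^2; setting MC = AVC gives 4Q^2 - 24Q = 0, so Q = 6. min AVC = 15.
So the shutdown price is $15.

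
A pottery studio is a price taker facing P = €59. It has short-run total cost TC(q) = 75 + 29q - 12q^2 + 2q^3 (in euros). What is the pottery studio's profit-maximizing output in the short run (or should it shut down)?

Produce at q = 5

Variable cost is VC = 29q - 12q^2 + 2q^3, so AVC = VC/q = 29 - 12q + 2q^2 and MC = dTC/dq = 29 - 24q + 6q^2.
AVC is minimized where dAVC/dq = -12 + 4q = 0, at q = 3; min AVC = 29 - 12·3 + 2·3^2 = €11.
Because €59 ≥ €11, revenue can cover variable cost; the firm operates.
Set P = MC: 59 = 29 - 24q + 6q^2 → -30 - 24q + 6q^2 = 0. The roots are q = -1 and q = 5; the profit-maximizing output is on the rising part of MC, so q* = 5.
Check: AVC at q = 5 is €19 ≤ P, so revenue covers variable cost.
Profit = P·q − TC = 59·5 − 170 = €125.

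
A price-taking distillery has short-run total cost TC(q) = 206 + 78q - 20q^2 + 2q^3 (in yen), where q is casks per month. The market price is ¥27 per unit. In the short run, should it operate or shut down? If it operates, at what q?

From TC, MC = TC'(q) = 78 - 40q + 6q^2 and AVC = VC/q = 78 - 20q + 2q^2.
AVC is minimized where dAVC/dq = -20 + 4q = 0, at q = 5; min AVC = 78 - 20·5 + 2·5^2 = ¥28.
With P < min AVC (¥27 < ¥28), every unit sold adds to the loss.
Shutting down limits the loss to fixed cost, ¥206.

Shut down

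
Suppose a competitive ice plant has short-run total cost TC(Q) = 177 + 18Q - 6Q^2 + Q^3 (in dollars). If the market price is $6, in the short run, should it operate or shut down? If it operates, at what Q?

Shut down

From TC, MC = TC'(Q) = 18 - 12Q + 3Q^2 and AVC = VC/Q = 18 - 6Q + Q^2.
AVC hits its minimum where MC = AVC, at Q = 3, giving min AVC = 18 - 6·3 + 3^2 = $9.
Since P = $6 < min AVC = $9, price fails to cover variable cost at any output.
Shutting down limits the loss to fixed cost, $177.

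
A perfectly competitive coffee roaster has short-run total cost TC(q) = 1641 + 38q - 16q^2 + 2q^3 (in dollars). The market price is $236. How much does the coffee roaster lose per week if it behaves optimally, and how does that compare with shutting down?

AVC = 38 - 16q + 2q^2; min AVC = $6 at q = 4. Since P = $236 ≥ min AVC, the firm produces.
MC = 38 - 32q + 6q^2. Setting P = MC and taking the root on the rising branch gives q* = 9.
TR = 236·9 = 2124. TC = 1641 + 504 = 2145. Profit = 2124 − 2145 = -$21.
Shutting down would mean losing the fixed cost of $1641, so operating at a loss of $21 is better by $1620.

Profit = -$21 at q = 9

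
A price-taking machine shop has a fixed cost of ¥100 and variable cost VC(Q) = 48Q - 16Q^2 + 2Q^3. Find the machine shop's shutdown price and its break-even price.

Shutdown price = min AVC. AVC = 48 - 16Q + 2Q^2, with vertex at Q = 4 and minimum ¥16.
ATC = 100/Q + 48 - 16Q + 2Q^2. Setting dATC/dQ = −100/Q^2 − 16 + 4Q = 0 gives Q = 5 (since 4·5^3 − 16·5^2 = 100).
min ATC = 100/5 + 48 − 16·5 + 2·5^2 = ¥38. That is the break-even price.
Between these two prices the firm operates at a loss; above ¥38 it earns a profit.

Shutdown price = ¥16; break-even price = ¥38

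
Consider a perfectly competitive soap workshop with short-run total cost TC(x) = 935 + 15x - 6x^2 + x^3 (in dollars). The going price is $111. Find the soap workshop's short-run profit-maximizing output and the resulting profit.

Profit = -$295 at x = 8

AVC = 15 - 6x + x^2 has its minimum $6 at x = 3; price $111 clears that bar, so the firm operates.
With MC = 15 - 12x + 3x^2, P = MC on the upward-sloping part at x* = 8.
TR = 111·8 = 888. TC = 935 + 248 = 1183. Profit = 888 − 1183 = -$295.
That loss of $295 beats the $935 the firm would lose by shutting down; producing recovers $640 of fixed cost.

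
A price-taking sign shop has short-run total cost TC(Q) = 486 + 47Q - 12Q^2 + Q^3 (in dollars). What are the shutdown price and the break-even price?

AVC = 47 - 12Q + Q^2; minimized at Q = 6, giving min AVC = $11. That is the shutdown price.
ATC = 486/Q + 47 - 12Q + Q^2. Setting dATC/dQ = −486/Q^2 − 12 + 2Q = 0 gives Q = 9 (since 2·9^3 − 12·9^2 = 486).
min ATC = 486/9 + 47 − 12·9 + 9^2 = $74. That is the break-even price.
Between these two prices the firm operates at a loss; above $74 it earns a profit.

Shutdown price = $11; break-even price = $74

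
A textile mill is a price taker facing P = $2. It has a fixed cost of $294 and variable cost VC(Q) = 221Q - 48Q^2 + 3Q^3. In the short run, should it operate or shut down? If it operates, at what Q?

Variable cost is VC = 221Q - 48Q^2 + 3Q^3, so AVC = VC/Q = 221 - 48Q + 3Q^2 and MC = dTC/dQ = 221 - 96Q + 9Q^2.
AVC is minimized where dAVC/dQ = -48 + 6Q = 0, at Q = 8; min AVC = 221 - 48·8 + 3·8^2 = $29.
Since P = $2 < min AVC = $29, price fails to cover variable cost at any output.
Shutting down limits the loss to fixed cost, $294.

Shut down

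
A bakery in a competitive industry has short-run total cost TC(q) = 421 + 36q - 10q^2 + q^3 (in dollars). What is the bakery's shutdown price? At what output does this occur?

$11 per unit, at q = 5

The shutdown price is the minimum of AVC. VC = 36q - 10q^2 + q^3, so AVC = 36 - 10q + q^2.
At the minimum of AVC, MC = AVC. MC = 36 - 20q + 3q^2; setting MC = AVC gives 2q^2 - 10q = 0, so q = 5. min AVC = 11.
So the shutdown price is $11.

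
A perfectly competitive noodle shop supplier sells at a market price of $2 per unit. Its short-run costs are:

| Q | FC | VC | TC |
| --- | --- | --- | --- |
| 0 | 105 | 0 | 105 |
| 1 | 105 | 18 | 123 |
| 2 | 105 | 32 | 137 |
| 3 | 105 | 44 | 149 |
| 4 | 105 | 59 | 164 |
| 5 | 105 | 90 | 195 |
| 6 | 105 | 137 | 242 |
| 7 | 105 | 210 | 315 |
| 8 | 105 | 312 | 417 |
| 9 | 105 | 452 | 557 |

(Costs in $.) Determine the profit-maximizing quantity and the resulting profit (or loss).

Q = 0 (shut down); profit = -$105

Tabulate TR − TC: Q=0: -105; Q=1: -121; Q=2: -133; Q=3: -143; Q=4: -156; Q=5: -185; Q=6: -230; Q=7: -301; Q=8: -401; Q=9: -539.
Profit is highest at Q = 0. Equivalently, the lowest AVC in the table is 44/3 ≈ $14.67 at Q = 3, and P = $2 falls below it — price never covers variable cost, so the firm shuts down and loses only its fixed cost.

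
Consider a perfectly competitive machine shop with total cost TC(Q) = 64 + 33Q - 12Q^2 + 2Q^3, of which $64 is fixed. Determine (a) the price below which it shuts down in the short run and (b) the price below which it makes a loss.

Shutdown price = $15; break-even price = $33

Shutdown price = min AVC. AVC = 33 - 12Q + 2Q^2, with vertex at Q = 3 and minimum $15.
ATC = 64/Q + 33 - 12Q + 2Q^2. Setting dATC/dQ = −64/Q^2 − 12 + 4Q = 0 gives Q = 4 (since 4·4^3 − 12·4^2 = 64).
min ATC = 64/4 + 33 − 12·4 + 2·4^2 = $33. That is the break-even price.
For $15 ≤ P < $33 the firm produces at a loss; below $15 it shuts down.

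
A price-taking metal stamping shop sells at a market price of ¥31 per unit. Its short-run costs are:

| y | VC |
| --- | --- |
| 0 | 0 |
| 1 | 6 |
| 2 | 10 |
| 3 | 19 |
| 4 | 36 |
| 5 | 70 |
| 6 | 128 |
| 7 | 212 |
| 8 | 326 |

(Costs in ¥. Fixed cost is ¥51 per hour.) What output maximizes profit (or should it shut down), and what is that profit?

Tabulate TR − TC: y=0: -51; y=1: -26; y=2: 1; y=3: 23; y=4: 37; y=5: 34; y=6: 7; y=7: -46; y=8: -129.
Profit is maximized at y = 4. AVC there is 36/4 = ¥9 ≤ P, so producing beats shutting down (which would give -¥51).

y = 4; profit = ¥37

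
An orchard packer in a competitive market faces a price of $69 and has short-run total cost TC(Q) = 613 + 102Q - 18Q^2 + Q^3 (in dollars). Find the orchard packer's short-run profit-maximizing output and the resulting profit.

Profit = -$129 at Q = 11

AVC = 102 - 18Q + Q^2 has its minimum $21 at Q = 9; price $69 clears that bar, so the firm operates.
With MC = 102 - 36Q + 3Q^2, P = MC on the upward-sloping part at Q* = 11.
TR = 69·11 = 759. TC = 613 + 275 = 888. Profit = 759 − 888 = -$129.
That loss of $129 beats the $613 the firm would lose by shutting down; producing recovers $484 of fixed cost.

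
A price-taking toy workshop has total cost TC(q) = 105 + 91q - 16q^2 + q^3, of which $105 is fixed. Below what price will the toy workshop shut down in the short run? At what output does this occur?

$27 per unit, at q = 8

The shutdown price is the minimum of AVC. VC = 91q - 16q^2 + q^3, so AVC = 91 - 16q + q^2.
At the minimum of AVC, MC = AVC. MC = 91 - 32q + 3q^2; setting MC = AVC gives 2q^2 - 16q = 0, so q = 8. min AVC = 27.
The firm shuts down for any P below $27.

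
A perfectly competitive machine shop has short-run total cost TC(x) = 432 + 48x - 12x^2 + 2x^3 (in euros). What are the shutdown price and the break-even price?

Shutdown price = min AVC. AVC = 48 - 12x + 2x^2, with vertex at x = 3 and minimum €30.
ATC = 432/x + 48 - 12x + 2x^2. Setting dATC/dx = −432/x^2 − 12 + 4x = 0 gives x = 6 (since 4·6^3 − 12·6^2 = 432).
min ATC = 432/6 + 48 − 12·6 + 2·6^2 = €120. That is the break-even price.
Between these two prices the firm operates at a loss; above €120 it earns a profit.

Shutdown price = €30; break-even price = €120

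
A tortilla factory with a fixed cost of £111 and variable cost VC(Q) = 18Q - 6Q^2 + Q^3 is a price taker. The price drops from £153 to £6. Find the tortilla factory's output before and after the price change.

MC = 18 - 12Q + 3Q^2; the shutdown threshold is min AVC = £9 (at Q = 3).
With P = £153 above the shutdown price, P = MC gives Q = 9.
At P = £6 < min AVC = £9, price no longer covers variable cost at any output, so the firm shuts down: Q = 0.

Output falls from 9 to 0 (the firm shuts down)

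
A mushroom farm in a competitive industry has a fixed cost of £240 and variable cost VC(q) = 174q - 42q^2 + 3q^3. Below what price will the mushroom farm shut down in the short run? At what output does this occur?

The firm shuts down when price falls below the minimum of average variable cost. AVC = VC/q = 174 - 42q + 3q^2.
dAVC/dq = -42 + 6q = 0 gives q = 7. min AVC = 174 - 42·7 + 3·7^2 = 27.
So the shutdown price is £27.

£27 per unit, at q = 7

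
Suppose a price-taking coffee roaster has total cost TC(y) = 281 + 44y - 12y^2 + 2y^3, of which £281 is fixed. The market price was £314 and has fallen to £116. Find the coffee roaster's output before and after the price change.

AVC = 44 - 12y + 2y^2, minimized at y = 3 where min AVC = £26. MC = 44 - 24y + 6y^2.
With P = £314 above the shutdown price, P = MC gives y = 9.
At P = £116 ≥ min AVC, set P = MC: y = 6. The firm stays open but cuts output.

Output falls from 9 to 6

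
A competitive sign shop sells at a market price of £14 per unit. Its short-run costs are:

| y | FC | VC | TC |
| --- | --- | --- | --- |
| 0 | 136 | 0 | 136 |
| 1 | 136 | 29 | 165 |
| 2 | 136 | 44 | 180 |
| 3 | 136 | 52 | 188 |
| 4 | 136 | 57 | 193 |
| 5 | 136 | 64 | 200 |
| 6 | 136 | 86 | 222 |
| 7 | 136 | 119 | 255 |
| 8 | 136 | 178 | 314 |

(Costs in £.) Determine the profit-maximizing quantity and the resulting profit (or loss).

y = 5; profit = -£130

Profit at each row (π = 14y − TC): y=0: -136; y=1: -151; y=2: -152; y=3: -146; y=4: -137; y=5: -130; y=6: -138; y=7: -157; y=8: -202.
Profit is maximized at y = 5. AVC there is 64/5 = £12.80 ≤ P, so producing beats shutting down (which would give -£136).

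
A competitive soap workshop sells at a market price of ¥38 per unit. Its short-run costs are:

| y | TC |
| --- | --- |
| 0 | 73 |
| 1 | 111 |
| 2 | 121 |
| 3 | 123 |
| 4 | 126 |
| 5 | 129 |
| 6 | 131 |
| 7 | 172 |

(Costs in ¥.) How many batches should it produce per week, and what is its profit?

Profit at each row (π = 38y − TC): y=0: -73; y=1: -73; y=2: -45; y=3: -9; y=4: 26; y=5: 61; y=6: 97; y=7: 94.
Profit is maximized at y = 6. AVC there is 58/6 = ¥9.67 ≤ P, so producing beats shutting down (which would give -¥73).

y = 6; profit = ¥97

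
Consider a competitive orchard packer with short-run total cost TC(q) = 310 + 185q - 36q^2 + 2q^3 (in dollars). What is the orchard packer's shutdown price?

$23 per unit

Short-run supply begins at min AVC. From VC = 185q - 36q^2 + 2q^3, AVC = 185 - 36q + 2q^2.
dAVC/dq = -36 + 4q = 0 gives q = 9. min AVC = 185 - 36·9 + 2·9^2 = 23.
The firm shuts down for any P below $23.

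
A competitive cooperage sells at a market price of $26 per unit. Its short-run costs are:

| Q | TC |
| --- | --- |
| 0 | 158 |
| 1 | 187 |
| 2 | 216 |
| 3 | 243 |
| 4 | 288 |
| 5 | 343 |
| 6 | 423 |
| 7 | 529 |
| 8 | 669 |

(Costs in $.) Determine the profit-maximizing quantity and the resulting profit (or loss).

Tabulate TR − TC: Q=0: -158; Q=1: -161; Q=2: -164; Q=3: -165; Q=4: -184; Q=5: -213; Q=6: -267; Q=7: -347; Q=8: -461.
Profit is highest at Q = 0. Equivalently, the lowest AVC in the table is 85/3 ≈ $28.33 at Q = 3, and P = $26 falls below it — price never covers variable cost, so the firm shuts down and loses only its fixed cost.

Q = 0 (shut down); profit = -$158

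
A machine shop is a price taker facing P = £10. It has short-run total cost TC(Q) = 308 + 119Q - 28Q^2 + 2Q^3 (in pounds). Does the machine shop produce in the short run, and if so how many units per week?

Shut down

Strip out fixed cost: VC = 119Q - 28Q^2 + 2Q^3. Then AVC = 119 - 28Q + 2Q^2 and MC = 119 - 56Q + 6Q^2.
The AVC parabola has its vertex at Q = 28/4 = 7, where AVC = 119 - 28·7 + 2·7^2 = £21.
P = £10 lies below min AVC = £21; no output level covers variable cost.
Best response: produce nothing and absorb the £308 fixed cost.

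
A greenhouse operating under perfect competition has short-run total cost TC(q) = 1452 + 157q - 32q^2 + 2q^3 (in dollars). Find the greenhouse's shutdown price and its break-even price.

Shutdown price = $29; break-even price = $179

AVC = 157 - 32q + 2q^2; minimized at q = 8, giving min AVC = $29. That is the shutdown price.
ATC = 1452/q + 157 - 32q + 2q^2. Setting dATC/dq = −1452/q^2 − 32 + 4q = 0 gives q = 11 (since 4·11^3 − 32·11^2 = 1452).
min ATC = 1452/11 + 157 − 32·11 + 2·11^2 = $179. That is the break-even price.
For $29 ≤ P < $179 the firm produces at a loss; below $29 it shuts down.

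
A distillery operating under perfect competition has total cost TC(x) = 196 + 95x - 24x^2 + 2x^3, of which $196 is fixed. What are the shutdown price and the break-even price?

Shutdown price = $23; break-even price = $53

AVC = 95 - 24x + 2x^2; minimized at x = 6, giving min AVC = $23. That is the shutdown price.
ATC = 196/x + 95 - 24x + 2x^2. Setting dATC/dx = −196/x^2 − 24 + 4x = 0 gives x = 7 (since 4·7^3 − 24·7^2 = 196).
min ATC = 196/7 + 95 − 24·7 + 2·7^2 = $53. That is the break-even price.
For $23 ≤ P < $53 the firm produces at a loss; below $23 it shuts down.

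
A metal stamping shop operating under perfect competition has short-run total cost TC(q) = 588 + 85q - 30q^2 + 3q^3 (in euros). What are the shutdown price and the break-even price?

Shutdown price = min AVC. AVC = 85 - 30q + 3q^2, with vertex at q = 5 and minimum €10.
ATC = 588/q + 85 - 30q + 3q^2. Setting dATC/dq = −588/q^2 − 30 + 6q = 0 gives q = 7 (since 6·7^3 − 30·7^2 = 588).
min ATC = 588/7 + 85 − 30·7 + 3·7^2 = €106. That is the break-even price.
For €10 ≤ P < €106 the firm produces at a loss; below €10 it shuts down.

Shutdown price = €10; break-even price = €106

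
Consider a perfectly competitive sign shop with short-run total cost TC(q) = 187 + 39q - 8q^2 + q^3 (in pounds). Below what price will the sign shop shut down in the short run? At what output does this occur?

The firm shuts down when price falls below the minimum of average variable cost. AVC = VC/q = 39 - 8q + q^2.
At the minimum of AVC, MC = AVC. MC = 39 - 16q + 3q^2; setting MC = AVC gives 2q^2 - 8q = 0, so q = 4. min AVC = 23.
So the shutdown price is £23.

£23 per unit, at q = 4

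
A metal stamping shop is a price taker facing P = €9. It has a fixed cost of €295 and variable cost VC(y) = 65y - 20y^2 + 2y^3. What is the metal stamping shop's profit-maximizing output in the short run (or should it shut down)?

Shut down

From TC, MC = TC'(y) = 65 - 40y + 6y^2 and AVC = VC/y = 65 - 20y + 2y^2.
AVC is minimized where dAVC/dy = -20 + 4y = 0, at y = 5; min AVC = 65 - 20·5 + 2·5^2 = €15.
Since P = €9 < min AVC = €15, price fails to cover variable cost at any output.
Shutting down limits the loss to fixed cost, €295.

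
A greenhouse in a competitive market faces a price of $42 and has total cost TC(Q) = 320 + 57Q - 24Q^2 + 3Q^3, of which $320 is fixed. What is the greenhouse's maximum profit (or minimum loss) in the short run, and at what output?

AVC = 57 - 24Q + 3Q^2; min AVC = $9 at Q = 4. Since P = $42 ≥ min AVC, the firm produces.
With MC = 57 - 48Q + 9Q^2, P = MC on the upward-sloping part at Q* = 5.
TR = 42·5 = 210. TC = 320 + 60 = 380. Profit = 210 − 380 = -$170.
That loss of $170 beats the $320 the firm would lose by shutting down; producing recovers $150 of fixed cost.

Profit = -$170 at Q = 5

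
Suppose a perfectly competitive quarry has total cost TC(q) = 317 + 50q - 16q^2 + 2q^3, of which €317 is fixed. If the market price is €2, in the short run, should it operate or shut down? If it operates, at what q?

Strip out fixed cost: VC = 50q - 16q^2 + 2q^3. Then AVC = 50 - 16q + 2q^2 and MC = 50 - 32q + 6q^2.
AVC is minimized where dAVC/dq = -16 + 4q = 0, at q = 4; min AVC = 50 - 16·4 + 2·4^2 = €18.
With P < min AVC (€2 < €18), every unit sold adds to the loss.
The firm minimizes its loss by shutting down and losing only its fixed cost of €317.

Shut down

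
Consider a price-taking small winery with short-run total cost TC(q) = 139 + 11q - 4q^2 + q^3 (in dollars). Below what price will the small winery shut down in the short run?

$7 per unit

The firm shuts down when price falls below the minimum of average variable cost. AVC = VC/q = 11 - 4q + q^2.
At the minimum of AVC, MC = AVC. MC = 11 - 8q + 3q^2; setting MC = AVC gives 2q^2 - 4q = 0, so q = 2. min AVC = 7.
So the shutdown price is $7.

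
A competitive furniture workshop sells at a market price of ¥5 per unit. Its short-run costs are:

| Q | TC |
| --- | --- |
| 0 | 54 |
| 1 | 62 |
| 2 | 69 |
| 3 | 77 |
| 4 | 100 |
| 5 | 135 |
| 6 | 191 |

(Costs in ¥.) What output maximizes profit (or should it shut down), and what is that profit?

Q = 0 (shut down); profit = -¥54

Profit at each row (π = 5Q − TC): Q=0: -54; Q=1: -57; Q=2: -59; Q=3: -62; Q=4: -80; Q=5: -110; Q=6: -161.
Profit is highest at Q = 0. Equivalently, the lowest AVC in the table is 15/2 ≈ ¥7.50 at Q = 2, and P = ¥5 falls below it — price never covers variable cost, so the firm shuts down and loses only its fixed cost.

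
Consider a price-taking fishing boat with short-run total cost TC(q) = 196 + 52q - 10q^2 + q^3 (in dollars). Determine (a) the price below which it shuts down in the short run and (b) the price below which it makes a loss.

AVC = 52 - 10q + q^2; minimized at q = 5, giving min AVC = $27. That is the shutdown price.
ATC = 196/q + 52 - 10q + q^2. Setting dATC/dq = −196/q^2 − 10 + 2q = 0 gives q = 7 (since 2·7^3 − 10·7^2 = 196).
min ATC = 196/7 + 52 − 10·7 + 7^2 = $59. That is the break-even price.
Between these two prices the firm operates at a loss; above $59 it earns a profit.

Shutdown price = $27; break-even price = $59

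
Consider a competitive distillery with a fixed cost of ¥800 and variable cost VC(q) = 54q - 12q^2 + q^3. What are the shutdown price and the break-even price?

AVC = 54 - 12q + q^2; minimized at q = 6, giving min AVC = ¥18. That is the shutdown price.
ATC = 800/q + 54 - 12q + q^2. Setting dATC/dq = −800/q^2 − 12 + 2q = 0 gives q = 10 (since 2·10^3 − 12·10^2 = 800).
min ATC = 800/10 + 54 − 12·10 + 10^2 = ¥114. That is the break-even price.
Between these two prices the firm operates at a loss; above ¥114 it earns a profit.

Shutdown price = ¥18; break-even price = ¥114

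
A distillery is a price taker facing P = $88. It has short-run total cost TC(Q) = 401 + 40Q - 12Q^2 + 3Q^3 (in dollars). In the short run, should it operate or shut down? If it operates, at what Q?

From TC, MC = TC'(Q) = 40 - 24Q + 9Q^2 and AVC = VC/Q = 40 - 12Q + 3Q^2.
AVC hits its minimum where MC = AVC, at Q = 2, giving min AVC = 40 - 12·2 + 3·2^2 = $28.
Since P = $88 ≥ min AVC = $28, price covers variable cost and the firm should produce.
Solving P = MC: -48 - 24Q + 9Q^2 = 0 ⇒ Q = -4/3 or 4. On the upward-sloping branch, Q* = 4.
Check: AVC at Q = 4 is $40 ≤ P, so revenue covers variable cost.
Profit = P·Q − TC = 88·4 − 561 = -$209, a loss, but smaller than the $401 fixed cost the firm would lose by shutting down.

Produce at Q = 4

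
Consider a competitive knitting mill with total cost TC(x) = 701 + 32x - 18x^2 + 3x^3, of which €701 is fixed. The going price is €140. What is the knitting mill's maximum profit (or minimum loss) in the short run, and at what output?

AVC = 32 - 18x + 3x^2 has its minimum €5 at x = 3; price €140 clears that bar, so the firm operates.
With MC = 32 - 36x + 9x^2, P = MC on the upward-sloping part at x* = 6.
TR = 140·6 = 840. TC = 701 + 192 = 893. Profit = 840 − 893 = -€53.
That loss of €53 beats the €701 the firm would lose by shutting down; producing recovers €648 of fixed cost.

Profit = -€53 at x = 6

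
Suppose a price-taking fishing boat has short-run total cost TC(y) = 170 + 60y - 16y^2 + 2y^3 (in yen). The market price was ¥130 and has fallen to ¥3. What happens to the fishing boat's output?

MC = 60 - 32y + 6y^2; the shutdown threshold is min AVC = ¥28 (at y = 4).
At P = ¥130 ≥ min AVC, set P = MC on the rising branch: y = 7.
At P = ¥3 < min AVC = ¥28, price no longer covers variable cost at any output, so the firm shuts down: y = 0.

Output falls from 7 to 0 (the firm shuts down)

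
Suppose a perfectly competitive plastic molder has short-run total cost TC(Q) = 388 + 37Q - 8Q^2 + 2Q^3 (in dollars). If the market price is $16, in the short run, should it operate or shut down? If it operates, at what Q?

From TC, MC = TC'(Q) = 37 - 16Q + 6Q^2 and AVC = VC/Q = 37 - 8Q + 2Q^2.
AVC is minimized where dAVC/dQ = -8 + 4Q = 0, at Q = 2; min AVC = 37 - 8·2 + 2·2^2 = $29.
P = $16 lies below min AVC = $29; no output level covers variable cost.
Best response: produce nothing and absorb the $388 fixed cost.

Shut down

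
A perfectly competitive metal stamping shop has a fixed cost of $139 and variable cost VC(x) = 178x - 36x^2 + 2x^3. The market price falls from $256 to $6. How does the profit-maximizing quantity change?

Output falls from 13 to 0 (the firm shuts down)

AVC = 178 - 36x + 2x^2, minimized at x = 9 where min AVC = $16. MC = 178 - 72x + 6x^2.
At P = $256 ≥ min AVC, set P = MC on the rising branch: x = 13.
At P = $6 < min AVC = $16, price no longer covers variable cost at any output, so the firm shuts down: x = 0.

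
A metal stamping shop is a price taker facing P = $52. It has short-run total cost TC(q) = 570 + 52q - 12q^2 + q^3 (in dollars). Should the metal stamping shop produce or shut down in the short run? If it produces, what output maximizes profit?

Produce at q = 8

Variable cost is VC = 52q - 12q^2 + q^3, so AVC = VC/q = 52 - 12q + q^2 and MC = dTC/dq = 52 - 24q + 3q^2.
AVC hits its minimum where MC = AVC, at q = 6, giving min AVC = 52 - 12·6 + 6^2 = $16.
Since P = $52 ≥ min AVC = $16, price covers variable cost and the firm should produce.
Solving P = MC: -24q + 3q^2 = 0 ⇒ q = 0 or 8. On the upward-sloping branch, q* = 8.
Check: AVC at q = 8 is $20 ≤ P, so revenue covers variable cost.
Profit = P·q − TC = 52·8 − 730 = -$314, a loss, but smaller than the $570 fixed cost the firm would lose by shutting down.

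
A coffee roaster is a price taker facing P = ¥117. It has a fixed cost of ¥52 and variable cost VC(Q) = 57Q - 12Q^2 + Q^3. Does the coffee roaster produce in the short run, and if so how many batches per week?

Strip out fixed cost: VC = 57Q - 12Q^2 + Q^3. Then AVC = 57 - 12Q + Q^2 and MC = 57 - 24Q + 3Q^2.
AVC is minimized where dAVC/dQ = -12 + 2Q = 0, at Q = 6; min AVC = 57 - 12·6 + 6^2 = ¥21.
Since P = ¥117 ≥ min AVC = ¥21, price covers variable cost and the firm should produce.
Set P = MC: 117 = 57 - 24Q + 3Q^2 → -60 - 24Q + 3Q^2 = 0. The roots are Q = -2 and Q = 10; the profit-maximizing output is on the rising part of MC, so Q* = 10.
Check: AVC at Q = 10 is ¥37 ≤ P, so revenue covers variable cost.
Profit = P·Q − TC = 117·10 − 422 = ¥748.

Produce at Q = 10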